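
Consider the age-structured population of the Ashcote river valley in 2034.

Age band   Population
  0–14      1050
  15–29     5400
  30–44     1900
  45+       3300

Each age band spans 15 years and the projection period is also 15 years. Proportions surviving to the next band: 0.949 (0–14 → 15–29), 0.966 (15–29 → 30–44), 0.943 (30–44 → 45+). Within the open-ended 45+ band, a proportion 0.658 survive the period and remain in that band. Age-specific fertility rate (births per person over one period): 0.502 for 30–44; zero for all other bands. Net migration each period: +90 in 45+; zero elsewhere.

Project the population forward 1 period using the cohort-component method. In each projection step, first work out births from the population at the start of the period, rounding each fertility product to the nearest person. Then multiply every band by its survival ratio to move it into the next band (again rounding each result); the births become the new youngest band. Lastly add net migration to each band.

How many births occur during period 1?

954

Period 1:
Births: 1900 × 0.502 = 954
15–29: 1050 × 0.949 = 996
30–44: 5400 × 0.966 = 5216
45+: 1900 × 0.943 + 3300 × 0.658 = 1792 + 2171 = 3963
Net migration: 45+ + 90 → 4053
Population now: 0–14=954, 15–29=996, 30–44=5216, 45+=4053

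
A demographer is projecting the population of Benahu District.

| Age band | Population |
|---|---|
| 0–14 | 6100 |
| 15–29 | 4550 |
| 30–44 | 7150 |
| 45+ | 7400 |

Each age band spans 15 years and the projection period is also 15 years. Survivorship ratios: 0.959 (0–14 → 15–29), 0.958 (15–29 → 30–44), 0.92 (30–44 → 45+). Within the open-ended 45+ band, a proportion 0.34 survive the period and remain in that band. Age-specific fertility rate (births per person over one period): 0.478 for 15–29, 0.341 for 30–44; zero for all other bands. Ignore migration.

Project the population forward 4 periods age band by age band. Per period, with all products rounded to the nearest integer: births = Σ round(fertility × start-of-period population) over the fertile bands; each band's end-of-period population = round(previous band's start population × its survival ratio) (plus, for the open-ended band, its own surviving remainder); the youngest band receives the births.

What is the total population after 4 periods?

17676

Call the groups 1 to 4, youngest first.
After projecting period 1:
Births: 4550 × 0.478 = 2175  |  7150 × 0.341 = 2438 → 4613
Group 2: 6100 × 0.959 = 5850
Group 3: 4550 × 0.958 = 4359
Group 4: 7150 × 0.92 + 7400 × 0.34 = 6578 + 2516 = 9094
Population now: 0–14=4613, 15–29=5850, 30–44=4359, 45+=9094
After projecting period 2:
Births: 5850 × 0.478 = 2796  |  4359 × 0.341 = 1486 → 4282
Group 2: 4613 × 0.959 = 4424
Group 3: 5850 × 0.958 = 5604
Group 4: 4359 × 0.92 + 9094 × 0.34 = 4010 + 3092 = 7102
Population now: 0–14=4282, 15–29=4424, 30–44=5604, 45+=7102
After projecting period 3:
Births: 4424 × 0.478 = 2115  |  5604 × 0.341 = 1911 → 4026
Group 2: 4282 × 0.959 = 4106
Group 3: 4424 × 0.958 = 4238
Group 4: 5604 × 0.92 + 7102 × 0.34 = 5156 + 2415 = 7571
Population now: 0–14=4026, 15–29=4106, 30–44=4238, 45+=7571
After projecting period 4:
Births: 4106 × 0.478 = 1963  |  4238 × 0.341 = 1445 → 3408
Group 2: 4026 × 0.959 = 3861
Group 3: 4106 × 0.958 = 3934
Group 4: 4238 × 0.92 + 7571 × 0.34 = 3899 + 2574 = 6473
Population now: 0–14=3408, 15–29=3861, 30–44=3934, 45+=6473
Total after period 4: 3408 + 3861 + 3934 + 6473 = 17676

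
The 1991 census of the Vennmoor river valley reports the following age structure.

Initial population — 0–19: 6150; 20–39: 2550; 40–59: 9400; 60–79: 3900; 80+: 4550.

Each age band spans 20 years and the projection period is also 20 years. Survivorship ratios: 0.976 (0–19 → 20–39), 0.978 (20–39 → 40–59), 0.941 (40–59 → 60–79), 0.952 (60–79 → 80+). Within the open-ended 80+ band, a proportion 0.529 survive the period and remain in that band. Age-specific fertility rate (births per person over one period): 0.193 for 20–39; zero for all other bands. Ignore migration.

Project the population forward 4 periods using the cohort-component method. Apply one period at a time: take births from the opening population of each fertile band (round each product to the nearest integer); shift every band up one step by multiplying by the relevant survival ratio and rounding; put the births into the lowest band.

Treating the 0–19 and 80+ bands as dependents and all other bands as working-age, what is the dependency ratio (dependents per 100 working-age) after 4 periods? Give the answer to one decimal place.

(Bands numbered youngest = 1 to oldest = 5.)
Period 1:
Births: 2550 × 0.193 = 492
Band 2: 6150 × 0.976 = 6002
Band 3: 2550 × 0.978 = 2494
Band 4: 9400 × 0.941 = 8845
Band 5: 3900 × 0.952 + 4550 × 0.529 = 3713 + 2407 = 6120
Population now: 0–19=492, 20–39=6002, 40–59=2494, 60–79=8845, 80+=6120
Period 2:
Births: 6002 × 0.193 = 1158
Band 2: 492 × 0.976 = 480
Band 3: 6002 × 0.978 = 5870
Band 4: 2494 × 0.941 = 2347
Band 5: 8845 × 0.952 + 6120 × 0.529 = 8420 + 3237 = 11657
Population now: 0–19=1158, 20–39=480, 40–59=5870, 60–79=2347, 80+=11657
Period 3:
Births: 480 × 0.193 = 93
Band 2: 1158 × 0.976 = 1130
Band 3: 480 × 0.978 = 469
Band 4: 5870 × 0.941 = 5524
Band 5: 2347 × 0.952 + 11657 × 0.529 = 2234 + 6167 = 8401
Population now: 0–19=93, 20–39=1130, 40–59=469, 60–79=5524, 80+=8401
Period 4:
Births: 1130 × 0.193 = 218
Band 2: 93 × 0.976 = 91
Band 3: 1130 × 0.978 = 1105
Band 4: 469 × 0.941 = 441
Band 5: 5524 × 0.952 + 8401 × 0.529 = 5259 + 4444 = 9703
Population now: 0–19=218, 20–39=91, 40–59=1105, 60–79=441, 80+=9703
Dependents (band 0–19 + band 80+) = 218 + 9703 = 9921; working-age = 1637; ratio = 9921/1637 × 100 = 606.0

606.0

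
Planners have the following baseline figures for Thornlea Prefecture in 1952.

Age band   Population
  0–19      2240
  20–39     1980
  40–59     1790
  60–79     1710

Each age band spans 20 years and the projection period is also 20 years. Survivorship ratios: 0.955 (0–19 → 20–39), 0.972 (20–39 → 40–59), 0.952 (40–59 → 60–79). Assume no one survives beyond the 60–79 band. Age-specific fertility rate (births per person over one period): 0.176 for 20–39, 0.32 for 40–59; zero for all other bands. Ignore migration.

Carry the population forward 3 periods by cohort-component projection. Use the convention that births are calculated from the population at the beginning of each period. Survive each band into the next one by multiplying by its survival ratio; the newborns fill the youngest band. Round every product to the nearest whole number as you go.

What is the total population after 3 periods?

4601

[period 1]
Births: 1980 × 0.176 = 348  |  1790 × 0.32 = 573 → total 921
20–39: 2240 × 0.955 = 2139
40–59: 1980 × 0.972 = 1925
60–79: 1790 × 0.952 = 1704
End of period: [921, 2139, 1925, 1704]
[period 2]
Births: 2139 × 0.176 = 376  |  1925 × 0.32 = 616 → total 992
20–39: 921 × 0.955 = 880
40–59: 2139 × 0.972 = 2079
60–79: 1925 × 0.952 = 1833
End of period: [992, 880, 2079, 1833]
[period 3]
Births: 880 × 0.176 = 155  |  2079 × 0.32 = 665 → total 820
20–39: 992 × 0.955 = 947
40–59: 880 × 0.972 = 855
60–79: 2079 × 0.952 = 1979
End of period: [820, 947, 855, 1979]
Total after period 3: 820 + 947 + 855 + 1979 = 4601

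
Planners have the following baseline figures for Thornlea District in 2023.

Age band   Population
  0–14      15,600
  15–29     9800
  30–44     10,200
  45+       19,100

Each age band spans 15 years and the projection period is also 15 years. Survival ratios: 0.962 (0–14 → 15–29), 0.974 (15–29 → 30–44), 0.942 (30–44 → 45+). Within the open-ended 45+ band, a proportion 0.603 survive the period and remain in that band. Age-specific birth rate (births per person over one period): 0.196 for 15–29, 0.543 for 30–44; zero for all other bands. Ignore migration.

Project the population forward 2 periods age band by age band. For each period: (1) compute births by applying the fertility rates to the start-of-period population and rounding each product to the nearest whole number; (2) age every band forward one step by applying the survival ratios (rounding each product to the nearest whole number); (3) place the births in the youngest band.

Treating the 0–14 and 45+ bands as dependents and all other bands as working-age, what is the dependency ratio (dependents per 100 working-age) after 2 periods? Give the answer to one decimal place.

(Groups numbered youngest = 1 to oldest = 4.)
After projecting period 1:
Births: 9800 × 0.196 = 1921, 10200 × 0.543 = 5539 ⇒ total 7460
Group 2: 15600 × 0.962 = 15007
Group 3: 9800 × 0.974 = 9545
Group 4: 10200 × 0.942 + 19100 × 0.603 = 9608 + 11517 = 21125
End of period: [7460, 15007, 9545, 21125]
After projecting period 2:
Births: 15007 × 0.196 = 2941, 9545 × 0.543 = 5183 ⇒ total 8124
Group 2: 7460 × 0.962 = 7177
Group 3: 15007 × 0.974 = 14617
Group 4: 9545 × 0.942 + 21125 × 0.603 = 8991 + 12738 = 21729
End of period: [8124, 7177, 14617, 21729]
Dependents (band 0–14 + band 45+) = 8124 + 21729 = 29853; working-age = 21794; ratio = 29853/21794 × 100 = 137.0

137.0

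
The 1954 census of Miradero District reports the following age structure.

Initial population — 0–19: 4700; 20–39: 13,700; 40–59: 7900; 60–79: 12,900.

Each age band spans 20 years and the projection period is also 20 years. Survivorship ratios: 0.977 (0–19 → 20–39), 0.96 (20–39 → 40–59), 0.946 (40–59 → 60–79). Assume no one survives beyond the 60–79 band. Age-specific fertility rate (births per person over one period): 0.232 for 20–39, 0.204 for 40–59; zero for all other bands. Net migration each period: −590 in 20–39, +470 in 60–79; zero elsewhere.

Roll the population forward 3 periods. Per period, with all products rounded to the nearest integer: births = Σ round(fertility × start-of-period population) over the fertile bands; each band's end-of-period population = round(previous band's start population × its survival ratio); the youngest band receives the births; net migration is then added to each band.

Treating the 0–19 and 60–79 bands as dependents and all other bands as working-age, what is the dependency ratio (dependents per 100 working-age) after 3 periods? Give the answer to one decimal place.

Call the bands 1 to 4, youngest first.
After projecting period 1:
Births: 13700 * 0.232 = 3178  |  7900 * 0.204 = 1612 ⇒ total 4790
Band 2: 4700 * 0.977 = 4592
Band 3: 13700 * 0.96 = 13152
Band 4: 7900 * 0.946 = 7473
Net migration: Band 2 − 590 → 4002; Band 4 + 470 → 7943
End of period: [4790, 4002, 13152, 7943]
After projecting period 2:
Births: 4002 * 0.232 = 928  |  13152 * 0.204 = 2683 ⇒ total 3611
Band 2: 4790 * 0.977 = 4680
Band 3: 4002 * 0.96 = 3842
Band 4: 13152 * 0.946 = 12442
Net migration: Band 2 − 590 → 4090; Band 4 + 470 → 12912
End of period: [3611, 4090, 3842, 12912]
After projecting period 3:
Births: 4090 * 0.232 = 949  |  3842 * 0.204 = 784 ⇒ total 1733
Band 2: 3611 * 0.977 = 3528
Band 3: 4090 * 0.96 = 3926
Band 4: 3842 * 0.946 = 3635
Net migration: Band 2 − 590 → 2938; Band 4 + 470 → 4105
End of period: [1733, 2938, 3926, 4105]
Dependents (band 0–19 + band 60–79) = 1733 + 4105 = 5838; working-age = 6864; ratio = 5838/6864 × 100 = 85.1

85.1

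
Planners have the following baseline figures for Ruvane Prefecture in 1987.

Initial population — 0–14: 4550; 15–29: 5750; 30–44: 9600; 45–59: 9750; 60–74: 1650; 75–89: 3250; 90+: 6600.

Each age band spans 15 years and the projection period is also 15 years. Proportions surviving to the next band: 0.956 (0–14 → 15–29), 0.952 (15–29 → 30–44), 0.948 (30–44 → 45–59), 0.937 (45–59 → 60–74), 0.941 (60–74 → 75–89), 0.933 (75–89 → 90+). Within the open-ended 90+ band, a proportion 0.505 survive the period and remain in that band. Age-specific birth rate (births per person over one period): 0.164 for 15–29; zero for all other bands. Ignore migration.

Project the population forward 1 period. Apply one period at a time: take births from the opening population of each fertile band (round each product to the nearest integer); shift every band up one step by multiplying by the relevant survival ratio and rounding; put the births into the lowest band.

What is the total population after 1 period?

36922

— Period 1 —
Births: 5750 * 0.164 = 943
15–29: 4550 * 0.956 = 4350
30–44: 5750 * 0.952 = 5474
45–59: 9600 * 0.948 = 9101
60–74: 9750 * 0.937 = 9136
75–89: 1650 * 0.941 = 1553
90+: 3250 * 0.933 + 6600 * 0.505 = 3032 + 3333 = 6365
→ [943, 4350, 5474, 9101, 9136, 1553, 6365]
Total after period 1: 943 + 4350 + 5474 + 9101 + 9136 + 1553 + 6365 = 36922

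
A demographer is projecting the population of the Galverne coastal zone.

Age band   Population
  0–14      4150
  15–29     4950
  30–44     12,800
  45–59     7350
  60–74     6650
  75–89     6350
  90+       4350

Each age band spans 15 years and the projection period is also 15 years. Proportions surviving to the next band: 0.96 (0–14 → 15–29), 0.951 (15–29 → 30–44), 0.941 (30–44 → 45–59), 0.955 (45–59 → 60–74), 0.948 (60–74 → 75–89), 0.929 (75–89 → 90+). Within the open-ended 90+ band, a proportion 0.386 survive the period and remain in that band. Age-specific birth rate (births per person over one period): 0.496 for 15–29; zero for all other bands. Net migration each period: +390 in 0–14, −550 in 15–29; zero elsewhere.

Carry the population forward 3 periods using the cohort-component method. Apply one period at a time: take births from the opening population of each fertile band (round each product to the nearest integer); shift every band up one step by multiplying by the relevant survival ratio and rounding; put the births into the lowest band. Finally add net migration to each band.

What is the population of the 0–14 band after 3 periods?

(Bands numbered youngest = 1 to oldest = 7.)
— Period 1 —
Births: 4950 * 0.496 = 2455
Band 2: 4150 * 0.96 = 3984
Band 3: 4950 * 0.951 = 4707
Band 4: 12800 * 0.941 = 12045
Band 5: 7350 * 0.955 = 7019
Band 6: 6650 * 0.948 = 6304
Band 7: 6350 * 0.929 + 4350 * 0.386 = 5899 + 1679 = 7578
Net migration: Band 1 + 390 → 2845; Band 2 − 550 → 3434
Giving 2845 / 3434 / 4707 / 12045 / 7019 / 6304 / 7578.
— Period 2 —
Births: 3434 * 0.496 = 1703
Band 2: 2845 * 0.96 = 2731
Band 3: 3434 * 0.951 = 3266
Band 4: 4707 * 0.941 = 4429
Band 5: 12045 * 0.955 = 11503
Band 6: 7019 * 0.948 = 6654
Band 7: 6304 * 0.929 + 7578 * 0.386 = 5856 + 2925 = 8781
Net migration: Band 1 + 390 → 2093; Band 2 − 550 → 2181
Giving 2093 / 2181 / 3266 / 4429 / 11503 / 6654 / 8781.
— Period 3 —
Births: 2181 * 0.496 = 1082
Band 2: 2093 * 0.96 = 2009
Band 3: 2181 * 0.951 = 2074
Band 4: 3266 * 0.941 = 3073
Band 5: 4429 * 0.955 = 4230
Band 6: 11503 * 0.948 = 10905
Band 7: 6654 * 0.929 + 8781 * 0.386 = 6182 + 3389 = 9571
Net migration: Band 1 + 390 → 1472; Band 2 − 550 → 1459
Giving 1472 / 1459 / 2074 / 3073 / 4230 / 10905 / 9571.

1472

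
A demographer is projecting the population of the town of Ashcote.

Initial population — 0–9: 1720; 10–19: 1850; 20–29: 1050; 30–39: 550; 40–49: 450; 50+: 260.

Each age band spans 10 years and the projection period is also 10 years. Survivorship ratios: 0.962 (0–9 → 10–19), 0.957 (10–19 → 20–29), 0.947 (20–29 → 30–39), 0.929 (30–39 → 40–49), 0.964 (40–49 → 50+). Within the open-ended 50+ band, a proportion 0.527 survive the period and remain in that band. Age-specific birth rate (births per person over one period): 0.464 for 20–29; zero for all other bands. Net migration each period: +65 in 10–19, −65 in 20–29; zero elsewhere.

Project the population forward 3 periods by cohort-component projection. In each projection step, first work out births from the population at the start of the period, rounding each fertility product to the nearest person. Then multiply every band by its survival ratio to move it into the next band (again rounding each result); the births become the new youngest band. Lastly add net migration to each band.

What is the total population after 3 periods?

After projecting period 1:
Births: 1050 * 0.464 = 487
10–19: 1720 * 0.962 = 1655
20–29: 1850 * 0.957 = 1770
30–39: 1050 * 0.947 = 994
40–49: 550 * 0.929 = 511
50+: 450 * 0.964 + 260 * 0.527 = 434 + 137 = 571
Net migration: 10–19 + 65 → 1720; 20–29 − 65 → 1705
Population now: 0–9=487, 10–19=1720, 20–29=1705, 30–39=994, 40–49=511, 50+=571
After projecting period 2:
Births: 1705 * 0.464 = 791
10–19: 487 * 0.962 = 468
20–29: 1720 * 0.957 = 1646
30–39: 1705 * 0.947 = 1615
40–49: 994 * 0.929 = 923
50+: 511 * 0.964 + 571 * 0.527 = 493 + 301 = 794
Net migration: 10–19 + 65 → 533; 20–29 − 65 → 1581
Population now: 0–9=791, 10–19=533, 20–29=1581, 30–39=1615, 40–49=923, 50+=794
After projecting period 3:
Births: 1581 * 0.464 = 734
10–19: 791 * 0.962 = 761
20–29: 533 * 0.957 = 510
30–39: 1581 * 0.947 = 1497
40–49: 1615 * 0.929 = 1500
50+: 923 * 0.964 + 794 * 0.527 = 890 + 418 = 1308
Net migration: 10–19 + 65 → 826; 20–29 − 65 → 445
Population now: 0–9=734, 10–19=826, 20–29=445, 30–39=1497, 40–49=1500, 50+=1308
Total after period 3: 734 + 826 + 445 + 1497 + 1500 + 1308 = 6310

6310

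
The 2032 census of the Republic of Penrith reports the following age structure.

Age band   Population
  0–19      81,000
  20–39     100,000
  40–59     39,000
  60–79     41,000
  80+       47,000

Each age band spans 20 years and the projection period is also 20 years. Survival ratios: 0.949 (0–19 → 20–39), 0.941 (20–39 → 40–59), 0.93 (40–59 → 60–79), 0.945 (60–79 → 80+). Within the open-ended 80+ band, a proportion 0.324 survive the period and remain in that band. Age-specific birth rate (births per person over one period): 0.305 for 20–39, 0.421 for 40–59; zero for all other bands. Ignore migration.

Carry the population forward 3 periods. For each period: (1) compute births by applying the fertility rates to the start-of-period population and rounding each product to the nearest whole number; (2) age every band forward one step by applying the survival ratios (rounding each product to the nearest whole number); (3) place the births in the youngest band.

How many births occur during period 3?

After projecting period 1:
Births: 100000 * 0.305 = 30500, 39000 * 0.421 = 16419 → 46919
20–39: 81000 * 0.949 = 76869
40–59: 100000 * 0.941 = 94100
60–79: 39000 * 0.93 = 36270
80+: 41000 * 0.945 + 47000 * 0.324 = 38745 + 15228 = 53973
End of period: [46919, 76869, 94100, 36270, 53973]
After projecting period 2:
Births: 76869 * 0.305 = 23445, 94100 * 0.421 = 39616 → 63061
20–39: 46919 * 0.949 = 44526
40–59: 76869 * 0.941 = 72334
60–79: 94100 * 0.93 = 87513
80+: 36270 * 0.945 + 53973 * 0.324 = 34275 + 17487 = 51762
End of period: [63061, 44526, 72334, 87513, 51762]
After projecting period 3:
Births: 44526 * 0.305 = 13580, 72334 * 0.421 = 30453 → 44033
20–39: 63061 * 0.949 = 59845
40–59: 44526 * 0.941 = 41899
60–79: 72334 * 0.93 = 67271
80+: 87513 * 0.945 + 51762 * 0.324 = 82700 + 16771 = 99471
End of period: [44033, 59845, 41899, 67271, 99471]

44033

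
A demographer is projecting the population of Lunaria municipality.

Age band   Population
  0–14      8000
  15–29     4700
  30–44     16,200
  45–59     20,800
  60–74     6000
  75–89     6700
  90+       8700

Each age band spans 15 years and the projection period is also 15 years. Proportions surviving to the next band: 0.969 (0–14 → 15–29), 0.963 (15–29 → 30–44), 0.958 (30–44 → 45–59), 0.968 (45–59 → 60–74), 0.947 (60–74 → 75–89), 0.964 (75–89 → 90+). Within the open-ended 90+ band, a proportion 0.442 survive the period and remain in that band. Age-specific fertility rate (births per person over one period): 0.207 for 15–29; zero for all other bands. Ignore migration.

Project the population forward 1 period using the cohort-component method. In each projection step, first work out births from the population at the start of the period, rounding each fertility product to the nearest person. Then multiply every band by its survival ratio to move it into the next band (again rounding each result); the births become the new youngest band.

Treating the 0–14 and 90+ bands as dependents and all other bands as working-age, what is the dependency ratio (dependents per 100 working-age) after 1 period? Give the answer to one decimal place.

Numbering the groups 1..7 from youngest to oldest:
Period 1:
Births: 4700 × 0.207 = 973
Group 2: 8000 × 0.969 = 7752
Group 3: 4700 × 0.963 = 4526
Group 4: 16200 × 0.958 = 15520
Group 5: 20800 × 0.968 = 20134
Group 6: 6000 × 0.947 = 5682
Group 7: 6700 × 0.964 + 8700 × 0.442 = 6459 + 3845 = 10304
End of period: [973, 7752, 4526, 15520, 20134, 5682, 10304]
Dependents (band 0–14 + band 90+) = 973 + 10304 = 11277; working-age = 53614; ratio = 11277/53614 × 100 = 21.0

21.0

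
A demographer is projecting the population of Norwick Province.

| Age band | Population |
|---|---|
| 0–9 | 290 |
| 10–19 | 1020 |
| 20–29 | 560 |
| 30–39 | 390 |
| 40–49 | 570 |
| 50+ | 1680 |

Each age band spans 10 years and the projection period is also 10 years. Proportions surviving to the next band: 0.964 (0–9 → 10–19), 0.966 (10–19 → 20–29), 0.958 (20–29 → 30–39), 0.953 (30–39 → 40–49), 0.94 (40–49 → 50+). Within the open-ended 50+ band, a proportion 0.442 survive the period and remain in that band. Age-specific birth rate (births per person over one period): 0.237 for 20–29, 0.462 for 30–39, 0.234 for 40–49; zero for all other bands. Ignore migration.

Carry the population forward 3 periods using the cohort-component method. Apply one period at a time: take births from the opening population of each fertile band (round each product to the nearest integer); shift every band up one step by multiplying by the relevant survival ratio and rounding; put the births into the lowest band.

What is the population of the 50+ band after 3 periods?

— Period 1 —
Births: 560 × 0.237 = 133 ; 390 × 0.462 = 180 ; 570 × 0.234 = 133 → total 446
10–19: 290 × 0.964 = 280
20–29: 1020 × 0.966 = 985
30–39: 560 × 0.958 = 536
40–49: 390 × 0.953 = 372
50+: 570 × 0.94 + 1680 × 0.442 = 536 + 743 = 1279
Population now: 0–9=446, 10–19=280, 20–29=985, 30–39=536, 40–49=372, 50+=1279
— Period 2 —
Births: 985 × 0.237 = 233 ; 536 × 0.462 = 248 ; 372 × 0.234 = 87 → total 568
10–19: 446 × 0.964 = 430
20–29: 280 × 0.966 = 270
30–39: 985 × 0.958 = 944
40–49: 536 × 0.953 = 511
50+: 372 × 0.94 + 1279 × 0.442 = 350 + 565 = 915
Population now: 0–9=568, 10–19=430, 20–29=270, 30–39=944, 40–49=511, 50+=915
— Period 3 —
Births: 270 × 0.237 = 64 ; 944 × 0.462 = 436 ; 511 × 0.234 = 120 → total 620
10–19: 568 × 0.964 = 548
20–29: 430 × 0.966 = 415
30–39: 270 × 0.958 = 259
40–49: 944 × 0.953 = 900
50+: 511 × 0.94 + 915 × 0.442 = 480 + 404 = 884
Population now: 0–9=620, 10–19=548, 20–29=415, 30–39=259, 40–49=900, 50+=884

884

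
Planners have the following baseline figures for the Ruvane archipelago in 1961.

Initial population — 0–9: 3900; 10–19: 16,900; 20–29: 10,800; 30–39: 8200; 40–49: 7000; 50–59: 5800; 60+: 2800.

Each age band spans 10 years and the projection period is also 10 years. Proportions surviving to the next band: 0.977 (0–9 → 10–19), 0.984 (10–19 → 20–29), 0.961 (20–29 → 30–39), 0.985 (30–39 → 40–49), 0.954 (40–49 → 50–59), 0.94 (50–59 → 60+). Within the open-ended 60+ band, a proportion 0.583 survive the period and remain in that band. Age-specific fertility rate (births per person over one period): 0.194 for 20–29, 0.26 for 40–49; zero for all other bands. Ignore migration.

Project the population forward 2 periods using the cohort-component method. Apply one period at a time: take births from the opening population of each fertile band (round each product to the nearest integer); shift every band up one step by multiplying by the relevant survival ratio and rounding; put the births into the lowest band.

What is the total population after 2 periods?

Call the groups 1 to 7, youngest first.
Period 1:
Births: 10800 * 0.194 = 2095  |  7000 * 0.26 = 1820 ⇒ total 3915
Group 2: 3900 * 0.977 = 3810
Group 3: 16900 * 0.984 = 16630
Group 4: 10800 * 0.961 = 10379
Group 5: 8200 * 0.985 = 8077
Group 6: 7000 * 0.954 = 6678
Group 7: 5800 * 0.94 + 2800 * 0.583 = 5452 + 1632 = 7084
Population now: 0–9=3915, 10–19=3810, 20–29=16630, 30–39=10379, 40–49=8077, 50–59=6678, 60+=7084
Period 2:
Births: 16630 * 0.194 = 3226  |  8077 * 0.26 = 2100 ⇒ total 5326
Group 2: 3915 * 0.977 = 3825
Group 3: 3810 * 0.984 = 3749
Group 4: 16630 * 0.961 = 15981
Group 5: 10379 * 0.985 = 10223
Group 6: 8077 * 0.954 = 7705
Group 7: 6678 * 0.94 + 7084 * 0.583 = 6277 + 4130 = 10407
Population now: 0–9=5326, 10–19=3825, 20–29=3749, 30–39=15981, 40–49=10223, 50–59=7705, 60+=10407
Total after period 2: 5326 + 3825 + 3749 + 15981 + 10223 + 7705 + 10407 = 57216

57216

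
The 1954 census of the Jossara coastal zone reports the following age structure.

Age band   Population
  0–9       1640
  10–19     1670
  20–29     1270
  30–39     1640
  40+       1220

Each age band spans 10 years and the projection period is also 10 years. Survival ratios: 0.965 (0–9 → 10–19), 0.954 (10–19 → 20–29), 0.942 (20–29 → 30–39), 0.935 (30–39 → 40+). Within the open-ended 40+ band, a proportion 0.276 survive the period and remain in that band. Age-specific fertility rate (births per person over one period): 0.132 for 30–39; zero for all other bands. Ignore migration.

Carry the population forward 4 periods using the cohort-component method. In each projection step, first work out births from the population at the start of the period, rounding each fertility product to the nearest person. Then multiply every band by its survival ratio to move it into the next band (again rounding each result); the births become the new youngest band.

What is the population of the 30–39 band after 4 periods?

Call the groups 1 to 5, youngest first.
Period 1:
Births: 1640 × 0.132 = 216
Group 2: 1640 × 0.965 = 1583
Group 3: 1670 × 0.954 = 1593
Group 4: 1270 × 0.942 = 1196
Group 5: 1640 × 0.935 + 1220 × 0.276 = 1533 + 337 = 1870
→ [216, 1583, 1593, 1196, 1870]
Period 2:
Births: 1196 × 0.132 = 158
Group 2: 216 × 0.965 = 208
Group 3: 1583 × 0.954 = 1510
Group 4: 1593 × 0.942 = 1501
Group 5: 1196 × 0.935 + 1870 × 0.276 = 1118 + 516 = 1634
→ [158, 208, 1510, 1501, 1634]
Period 3:
Births: 1501 × 0.132 = 198
Group 2: 158 × 0.965 = 152
Group 3: 208 × 0.954 = 198
Group 4: 1510 × 0.942 = 1422
Group 5: 1501 × 0.935 + 1634 × 0.276 = 1403 + 451 = 1854
→ [198, 152, 198, 1422, 1854]
Period 4:
Births: 1422 × 0.132 = 188
Group 2: 198 × 0.965 = 191
Group 3: 152 × 0.954 = 145
Group 4: 198 × 0.942 = 187
Group 5: 1422 × 0.935 + 1854 × 0.276 = 1330 + 512 = 1842
→ [188, 191, 145, 187, 1842]

187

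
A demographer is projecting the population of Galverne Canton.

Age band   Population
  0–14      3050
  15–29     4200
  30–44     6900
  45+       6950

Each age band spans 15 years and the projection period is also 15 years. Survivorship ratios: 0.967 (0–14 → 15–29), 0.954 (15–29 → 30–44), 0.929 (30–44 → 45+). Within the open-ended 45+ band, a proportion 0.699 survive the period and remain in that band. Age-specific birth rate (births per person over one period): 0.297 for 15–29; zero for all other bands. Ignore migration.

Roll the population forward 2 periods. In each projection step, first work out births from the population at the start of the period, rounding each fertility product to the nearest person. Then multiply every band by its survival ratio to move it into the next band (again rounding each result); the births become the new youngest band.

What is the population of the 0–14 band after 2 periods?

876

— Period 1 —
Births: 4200 * 0.297 = 1247
15–29: 3050 * 0.967 = 2949
30–44: 4200 * 0.954 = 4007
45+: 6900 * 0.929 + 6950 * 0.699 = 6410 + 4858 = 11268
→ [1247, 2949, 4007, 11268]
— Period 2 —
Births: 2949 * 0.297 = 876
15–29: 1247 * 0.967 = 1206
30–44: 2949 * 0.954 = 2813
45+: 4007 * 0.929 + 11268 * 0.699 = 3723 + 7876 = 11599
→ [876, 1206, 2813, 11599]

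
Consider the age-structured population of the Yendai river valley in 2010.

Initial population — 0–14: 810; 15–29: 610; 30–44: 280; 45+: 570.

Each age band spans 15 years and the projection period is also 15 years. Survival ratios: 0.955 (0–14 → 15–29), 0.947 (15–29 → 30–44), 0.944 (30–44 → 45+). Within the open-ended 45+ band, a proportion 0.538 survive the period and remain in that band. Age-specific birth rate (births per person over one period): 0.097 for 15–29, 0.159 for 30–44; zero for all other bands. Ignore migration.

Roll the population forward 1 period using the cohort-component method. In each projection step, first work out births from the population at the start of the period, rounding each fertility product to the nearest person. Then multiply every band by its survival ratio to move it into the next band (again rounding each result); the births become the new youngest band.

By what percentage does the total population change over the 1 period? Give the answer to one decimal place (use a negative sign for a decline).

[period 1]
Births: 610 × 0.097 = 59, 280 × 0.159 = 45 → total 104
15–29: 810 × 0.955 = 774
30–44: 610 × 0.947 = 578
45+: 280 × 0.944 + 570 × 0.538 = 264 + 307 = 571
Population now: 0–14=104, 15–29=774, 30–44=578, 45+=571
Total: 2270 → 2027; change = -243; percentage change = -10.7%

-10.7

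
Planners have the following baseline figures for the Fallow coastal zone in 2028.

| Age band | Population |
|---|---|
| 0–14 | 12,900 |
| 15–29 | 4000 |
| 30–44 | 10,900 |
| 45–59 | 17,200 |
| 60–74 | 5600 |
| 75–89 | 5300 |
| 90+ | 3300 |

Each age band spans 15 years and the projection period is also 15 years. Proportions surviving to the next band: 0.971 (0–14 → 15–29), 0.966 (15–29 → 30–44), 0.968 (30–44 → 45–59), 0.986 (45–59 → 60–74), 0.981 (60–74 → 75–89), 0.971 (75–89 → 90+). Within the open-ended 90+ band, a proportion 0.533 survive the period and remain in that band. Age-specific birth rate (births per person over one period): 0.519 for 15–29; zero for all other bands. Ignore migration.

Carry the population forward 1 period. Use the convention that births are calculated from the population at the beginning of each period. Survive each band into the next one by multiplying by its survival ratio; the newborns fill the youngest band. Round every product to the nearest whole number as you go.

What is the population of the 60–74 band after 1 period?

16959

— Period 1 —
Births: 4000 × 0.519 = 2076
15–29: 12900 × 0.971 = 12526
30–44: 4000 × 0.966 = 3864
45–59: 10900 × 0.968 = 10551
60–74: 17200 × 0.986 = 16959
75–89: 5600 × 0.981 = 5494
90+: 5300 × 0.971 + 3300 × 0.533 = 5146 + 1759 = 6905
Population now: 0–14=2076, 15–29=12526, 30–44=3864, 45–59=10551, 60–74=16959, 75–89=5494, 90+=6905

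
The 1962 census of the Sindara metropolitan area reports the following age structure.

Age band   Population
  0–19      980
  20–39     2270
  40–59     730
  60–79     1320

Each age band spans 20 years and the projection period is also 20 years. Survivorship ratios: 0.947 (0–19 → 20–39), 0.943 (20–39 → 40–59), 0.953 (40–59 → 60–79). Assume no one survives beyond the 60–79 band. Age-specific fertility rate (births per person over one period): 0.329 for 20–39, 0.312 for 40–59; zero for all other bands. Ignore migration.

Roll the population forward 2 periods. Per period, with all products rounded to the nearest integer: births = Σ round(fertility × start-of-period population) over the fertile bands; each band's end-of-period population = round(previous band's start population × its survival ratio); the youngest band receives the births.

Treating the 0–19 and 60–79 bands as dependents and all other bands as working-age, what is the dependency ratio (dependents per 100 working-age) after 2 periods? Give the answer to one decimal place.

167.6

Period 1:
Births: 2270 * 0.329 = 747, 730 * 0.312 = 228 ⇒ total 975
20–39: 980 * 0.947 = 928
40–59: 2270 * 0.943 = 2141
60–79: 730 * 0.953 = 696
Giving 975 / 928 / 2141 / 696.
Period 2:
Births: 928 * 0.329 = 305, 2141 * 0.312 = 668 ⇒ total 973
20–39: 975 * 0.947 = 923
40–59: 928 * 0.943 = 875
60–79: 2141 * 0.953 = 2040
Giving 973 / 923 / 875 / 2040.
Dependents (band 0–19 + band 60–79) = 973 + 2040 = 3013; working-age = 1798; ratio = 3013/1798 × 100 = 167.6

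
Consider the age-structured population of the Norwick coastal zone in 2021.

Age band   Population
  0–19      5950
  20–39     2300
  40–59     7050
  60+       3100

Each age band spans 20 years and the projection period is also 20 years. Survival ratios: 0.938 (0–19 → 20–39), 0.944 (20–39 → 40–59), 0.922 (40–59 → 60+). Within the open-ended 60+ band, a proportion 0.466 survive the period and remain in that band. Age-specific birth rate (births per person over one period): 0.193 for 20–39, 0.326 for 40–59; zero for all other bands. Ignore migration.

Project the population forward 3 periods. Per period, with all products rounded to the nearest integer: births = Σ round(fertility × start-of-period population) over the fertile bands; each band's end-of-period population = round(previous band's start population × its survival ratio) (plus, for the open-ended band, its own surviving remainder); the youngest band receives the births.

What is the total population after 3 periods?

Let group 1 be 0–19 through group 4 = 60+.
— Period 1 —
Births: 2300 * 0.193 = 444 ; 7050 * 0.326 = 2298 → total 2742
Group 2: 5950 * 0.938 = 5581
Group 3: 2300 * 0.944 = 2171
Group 4: 7050 * 0.922 + 3100 * 0.466 = 6500 + 1445 = 7945
Population now: 0–19=2742, 20–39=5581, 40–59=2171, 60+=7945
— Period 2 —
Births: 5581 * 0.193 = 1077 ; 2171 * 0.326 = 708 → total 1785
Group 2: 2742 * 0.938 = 2572
Group 3: 5581 * 0.944 = 5268
Group 4: 2171 * 0.922 + 7945 * 0.466 = 2002 + 3702 = 5704
Population now: 0–19=1785, 20–39=2572, 40–59=5268, 60+=5704
— Period 3 —
Births: 2572 * 0.193 = 496 ; 5268 * 0.326 = 1717 → total 2213
Group 2: 1785 * 0.938 = 1674
Group 3: 2572 * 0.944 = 2428
Group 4: 5268 * 0.922 + 5704 * 0.466 = 4857 + 2658 = 7515
Population now: 0–19=2213, 20–39=1674, 40–59=2428, 60+=7515
Total after period 3: 2213 + 1674 + 2428 + 7515 = 13830

13830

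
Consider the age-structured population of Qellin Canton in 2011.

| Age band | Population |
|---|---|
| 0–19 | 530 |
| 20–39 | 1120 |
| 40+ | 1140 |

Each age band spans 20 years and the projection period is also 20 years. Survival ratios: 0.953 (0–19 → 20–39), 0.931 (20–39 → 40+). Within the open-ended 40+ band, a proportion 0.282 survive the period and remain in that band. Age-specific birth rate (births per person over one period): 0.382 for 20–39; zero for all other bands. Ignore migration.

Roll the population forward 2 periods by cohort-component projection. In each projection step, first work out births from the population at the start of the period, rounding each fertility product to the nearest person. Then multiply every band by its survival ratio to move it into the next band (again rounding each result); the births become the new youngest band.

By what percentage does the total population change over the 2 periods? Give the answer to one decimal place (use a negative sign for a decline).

-47.8

[period 1]
Births: 1120 × 0.382 = 428
20–39: 530 × 0.953 = 505
40+: 1120 × 0.931 + 1140 × 0.282 = 1043 + 321 = 1364
→ [428, 505, 1364]
[period 2]
Births: 505 × 0.382 = 193
20–39: 428 × 0.953 = 408
40+: 505 × 0.931 + 1364 × 0.282 = 470 + 385 = 855
→ [193, 408, 855]
Total: 2790 → 1456; change = -1334; percentage change = -47.8%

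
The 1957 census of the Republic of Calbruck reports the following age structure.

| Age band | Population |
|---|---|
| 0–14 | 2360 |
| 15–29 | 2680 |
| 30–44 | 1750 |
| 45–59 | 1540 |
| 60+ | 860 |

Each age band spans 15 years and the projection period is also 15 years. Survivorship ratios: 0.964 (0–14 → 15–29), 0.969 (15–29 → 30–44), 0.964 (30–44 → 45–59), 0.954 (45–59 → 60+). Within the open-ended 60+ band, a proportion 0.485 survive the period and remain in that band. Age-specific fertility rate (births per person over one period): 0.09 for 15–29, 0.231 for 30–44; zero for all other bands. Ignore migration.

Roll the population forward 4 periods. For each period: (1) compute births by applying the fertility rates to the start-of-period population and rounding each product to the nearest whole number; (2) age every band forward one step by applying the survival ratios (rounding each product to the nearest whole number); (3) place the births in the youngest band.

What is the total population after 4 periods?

(Groups numbered youngest = 1 to oldest = 5.)
[period 1]
Births: 2680 × 0.09 = 241, 1750 × 0.231 = 404 ⇒ total 645
Group 2: 2360 × 0.964 = 2275
Group 3: 2680 × 0.969 = 2597
Group 4: 1750 × 0.964 = 1687
Group 5: 1540 × 0.954 + 860 × 0.485 = 1469 + 417 = 1886
Giving 645 / 2275 / 2597 / 1687 / 1886.
[period 2]
Births: 2275 × 0.09 = 205, 2597 × 0.231 = 600 ⇒ total 805
Group 2: 645 × 0.964 = 622
Group 3: 2275 × 0.969 = 2204
Group 4: 2597 × 0.964 = 2504
Group 5: 1687 × 0.954 + 1886 × 0.485 = 1609 + 915 = 2524
Giving 805 / 622 / 2204 / 2504 / 2524.
[period 3]
Births: 622 × 0.09 = 56, 2204 × 0.231 = 509 ⇒ total 565
Group 2: 805 × 0.964 = 776
Group 3: 622 × 0.969 = 603
Group 4: 2204 × 0.964 = 2125
Group 5: 2504 × 0.954 + 2524 × 0.485 = 2389 + 1224 = 3613
Giving 565 / 776 / 603 / 2125 / 3613.
[period 4]
Births: 776 × 0.09 = 70, 603 × 0.231 = 139 ⇒ total 209
Group 2: 565 × 0.964 = 545
Group 3: 776 × 0.969 = 752
Group 4: 603 × 0.964 = 581
Group 5: 2125 × 0.954 + 3613 × 0.485 = 2027 + 1752 = 3779
Giving 209 / 545 / 752 / 581 / 3779.
Total after period 4: 209 + 545 + 752 + 581 + 3779 = 5866

5866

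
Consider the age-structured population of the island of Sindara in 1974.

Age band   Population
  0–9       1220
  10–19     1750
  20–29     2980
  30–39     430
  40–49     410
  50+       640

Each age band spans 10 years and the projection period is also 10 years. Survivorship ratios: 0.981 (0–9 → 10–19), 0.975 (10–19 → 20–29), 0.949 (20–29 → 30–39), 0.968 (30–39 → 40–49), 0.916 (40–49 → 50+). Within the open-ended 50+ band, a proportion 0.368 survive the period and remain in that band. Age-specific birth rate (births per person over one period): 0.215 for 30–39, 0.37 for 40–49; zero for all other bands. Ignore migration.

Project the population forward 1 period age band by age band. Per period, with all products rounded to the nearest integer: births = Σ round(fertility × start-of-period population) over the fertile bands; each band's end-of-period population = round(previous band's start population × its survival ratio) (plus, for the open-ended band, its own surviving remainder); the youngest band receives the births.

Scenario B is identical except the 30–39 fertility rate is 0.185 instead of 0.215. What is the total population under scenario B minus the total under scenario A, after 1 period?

Let band 1 be 0–9 through band 6 = 50+.
— Period 1 —
Births: 430 × 0.215 = 92, 410 × 0.37 = 152 → 244
Band 2: 1220 × 0.981 = 1197
Band 3: 1750 × 0.975 = 1706
Band 4: 2980 × 0.949 = 2828
Band 5: 430 × 0.968 = 416
Band 6: 410 × 0.916 + 640 × 0.368 = 376 + 236 = 612
Giving 244 / 1197 / 1706 / 2828 / 416 / 612.
Scenario A total after 1 period: 7003
Scenario B projection —
— Period 1 —
Births: 430 × 0.185 = 80, 410 × 0.37 = 152 → 232
Band 2: 1220 × 0.981 = 1197
Band 3: 1750 × 0.975 = 1706
Band 4: 2980 × 0.949 = 2828
Band 5: 430 × 0.968 = 416
Band 6: 410 × 0.916 + 640 × 0.368 = 376 + 236 = 612
Giving 232 / 1197 / 1706 / 2828 / 416 / 612.
Scenario B total after 1 period: 6991
Difference B − A = 6991 − 7003 = -12

-12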